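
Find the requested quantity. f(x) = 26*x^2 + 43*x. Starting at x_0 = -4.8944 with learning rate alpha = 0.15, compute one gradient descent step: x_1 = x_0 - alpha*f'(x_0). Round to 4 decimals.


We compute the gradient at x_0 and apply the update.
f'(x) = 52*x + 43
f'(-4.8944) = 52*-4.8944 + 43 = -211.5088
x_1 = -4.8944 - 0.15*-211.5088 = 26.8319


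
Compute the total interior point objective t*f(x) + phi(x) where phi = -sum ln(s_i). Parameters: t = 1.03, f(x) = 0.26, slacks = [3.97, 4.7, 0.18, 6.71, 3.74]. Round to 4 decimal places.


Step 1: Compute log-barrier.
ln values: [1.3788, 1.5476, -1.7148, 1.9036, 1.3191]
phi = -(1.3788 + 1.5476 - 1.7148 + 1.9036 + 1.3191) = -4.4342
Step 2: Compute augmented objective.
t*f(x) = 1.03*0.26 = 0.2678
Total = 0.2678 - 4.4342 = -4.1664


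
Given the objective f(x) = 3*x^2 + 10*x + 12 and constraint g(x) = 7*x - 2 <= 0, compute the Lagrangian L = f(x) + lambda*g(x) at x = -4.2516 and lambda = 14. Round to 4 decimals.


Step 1: Evaluate f(x).
f(-4.2516) = 3*(-4.2516)^2 + 10*(-4.2516) + 12 = 23.7123
Step 2: Evaluate g(x).
g(-4.2516) = 7*-4.2516 - 2 = -31.7612
Step 3: Compute Lagrangian.
L = 23.7123 + 14*-31.7612 = -420.9445


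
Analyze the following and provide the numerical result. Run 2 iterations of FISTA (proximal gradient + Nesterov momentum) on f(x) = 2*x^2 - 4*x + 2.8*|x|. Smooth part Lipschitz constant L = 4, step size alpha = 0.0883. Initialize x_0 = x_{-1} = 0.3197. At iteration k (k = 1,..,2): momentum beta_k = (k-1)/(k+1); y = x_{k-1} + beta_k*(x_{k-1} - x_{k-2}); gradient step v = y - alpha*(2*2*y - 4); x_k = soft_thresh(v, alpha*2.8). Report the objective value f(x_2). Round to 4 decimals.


FISTA on f(x) = 2*x^2 - 4*x + 2.8*|x|
L = 4, alpha = 0.0883
Iteration 1: beta = 0.0, y = 0.3197 + 0.0*(0.3197 - 0.3197) = 0.3197
  grad(y) = -2.7212, v = y - alpha*grad = 0.56
  prox(v) = soft_thresh(0.56, 0.2472) = 0.3127
Iteration 2: beta = 0.3333, y = 0.3127 + 0.3333*(0.3127 - 0.3197) = 0.3104
  grad(y) = -2.7583, v = y - alpha*grad = 0.554
  prox(v) = soft_thresh(0.554, 0.2472) = 0.3067
f(x_2) = 2*0.3067^2 - 4*0.3067 + 2.8*|0.3067| = -0.1799


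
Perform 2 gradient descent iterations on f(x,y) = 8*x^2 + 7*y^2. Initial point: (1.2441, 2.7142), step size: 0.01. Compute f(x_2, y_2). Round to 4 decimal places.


Gradient descent on f(x,y) = 8*x^2 + 7*y^2.
Starting point: (1.2441, 2.7142), alpha = 0.01
Step 1: grad_x = 2*8*1.2441 = 19.9056, grad_y = 2*7*2.7142 = 37.9988
  x_1 = 1.2441 - 0.01*19.9056 = 1.045
  y_1 = 2.7142 - 0.01*37.9988 = 2.3342
Step 2: grad_x = 2*8*1.045 = 16.7207, grad_y = 2*7*2.3342 = 32.679
  x_2 = 1.045 - 0.01*16.7207 = 0.8778
  y_2 = 2.3342 - 0.01*32.679 = 2.0074
f(0.8778, 2.0074) = 8*0.8778^2 + 7*2.0074^2 = 34.373


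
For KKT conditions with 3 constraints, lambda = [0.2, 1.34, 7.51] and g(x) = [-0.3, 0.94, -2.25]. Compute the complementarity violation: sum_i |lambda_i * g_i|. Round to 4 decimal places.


KKT complementary slackness check:
lambda_1 * g_1 = 0.2 * -0.3 = -0.06
lambda_2 * g_2 = 1.34 * 0.94 = 1.2596
lambda_3 * g_3 = 7.51 * -2.25 = -16.8975
Total violation = 0.06 + 1.2596 + 16.8975 = 18.2171


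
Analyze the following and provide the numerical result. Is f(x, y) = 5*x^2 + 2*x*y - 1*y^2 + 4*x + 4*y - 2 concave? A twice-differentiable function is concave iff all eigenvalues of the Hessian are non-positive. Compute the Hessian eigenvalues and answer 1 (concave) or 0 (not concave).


The Hessian of f(x,y) = 5*x^2 + 2*x*y - 1*y^2 + 4*x + 4*y - 2 is:
H = [[10, 2], [2, -2]]
Trace = 10 - 2 = 8
Determinant = 10*-2 - (2)^2 = -24
Discriminant = (8)^2 - 4*-24 = 160.0
Eigenvalues: lambda_1 = -2.3246, lambda_2 = 10.3246
The function is not concave.

0


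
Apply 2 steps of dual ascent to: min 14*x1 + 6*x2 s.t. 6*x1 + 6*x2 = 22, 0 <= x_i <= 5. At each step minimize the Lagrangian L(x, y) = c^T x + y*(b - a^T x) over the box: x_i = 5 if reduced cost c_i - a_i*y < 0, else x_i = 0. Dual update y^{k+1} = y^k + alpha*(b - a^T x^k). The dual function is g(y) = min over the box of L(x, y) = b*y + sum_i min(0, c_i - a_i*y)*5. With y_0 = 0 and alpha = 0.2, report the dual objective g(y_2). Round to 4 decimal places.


Dual ascent for LP: min 14*x1 + 6*x2, 6*x1 + 6*x2 = 22, 0 <= x_i <= 5
Step 1: y^k = 0.0, reduced costs: (14.0, 6.0)
  x^k = (0.0, 0.0), subgradient = b - a^T x = 22.0
  y^{k+1} = 0.0 + 0.2*22.0 = 4.4
Step 2: y^k = 4.4, reduced costs: (-12.4, -20.4)
  x^k = (5.0, 5.0), subgradient = b - a^T x = -38.0
  y^{k+1} = 4.4 + 0.2*-38.0 = -3.2
Dual objective at y_2 = -3.2: reduced costs (33.2, 25.2), box minimizer x = (0.0, 0.0)
g(y_2) = b*y + (c1 - a1*y)*x1 + (c2 - a2*y)*x2 = 22*(-3.2) + 33.2*0.0 + 25.2*0.0 = -70.4 + 0.0 + 0.0 = -70.4


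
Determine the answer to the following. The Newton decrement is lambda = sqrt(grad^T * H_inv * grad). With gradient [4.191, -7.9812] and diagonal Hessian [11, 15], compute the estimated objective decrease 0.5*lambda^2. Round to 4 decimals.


Step 1: H is diagonal, so H^(-1) * g = [0.381, -0.5321].
Step 2: g^T H^(-1) g = sum_i g_i^2 / H_ii
  = (4.191)^2/11 + (-7.9812)^2/15
  = 1.5968 + 4.2466 = 5.8434
Step 3: Objective decrease = 0.5 * g^T H^(-1) g = 2.9217


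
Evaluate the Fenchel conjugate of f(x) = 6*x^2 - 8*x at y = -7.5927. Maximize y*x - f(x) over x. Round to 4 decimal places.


f*(y) = sup_x {y*x - a*x^2 - b*x} = sup_x {(y-b)*x - a*x^2}
FOC: (y - b) - 2a*x = 0 => x* = (y - b)/(2a)
x* = (-7.5927 + 8)/(2*6) = 0.0339
f*(-7.5927) = (y-b)^2/(4a) = (-7.5927 + 8)^2/(4*6)
= 0.1659/24 = 0.0069


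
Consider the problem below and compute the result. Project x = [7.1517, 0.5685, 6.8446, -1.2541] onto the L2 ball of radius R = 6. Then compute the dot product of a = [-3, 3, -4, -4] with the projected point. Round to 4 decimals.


Step 1: Compute ||x|| (intermediates to 6 decimals).
||x|| = sqrt(7.1517^2 + 0.5685^2 + 6.8446^2 + (-1.2541)^2) = 9.994565
Step 2: Project.
Since ||x|| > R, scale = R/||x|| = 6/9.994565 = 0.600326, proj(x) = scale * x
proj(x) = [4.293351, 0.341285, 4.108991, -0.752869]
Step 3: Dot product.
a^T * proj(x) = -3*4.293351 + 3*0.341285 - 4*4.108991 - 4*(-0.752869) = -25.2807


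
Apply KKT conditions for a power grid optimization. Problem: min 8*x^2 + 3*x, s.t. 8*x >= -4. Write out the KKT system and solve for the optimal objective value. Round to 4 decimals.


Step 1: Try lambda = 0 (constraint inactive).
Stationarity: 2*8*x + 3 = 0
x* = -3/(2*8) = -0.1875
Check constraint: 8*-0.1875 = -1.5 >= -4 -- satisfied.
Step 2: Compute optimal value.
f(x*) = 8*(-0.1875)^2 + 3*(-0.1875) = -0.2813


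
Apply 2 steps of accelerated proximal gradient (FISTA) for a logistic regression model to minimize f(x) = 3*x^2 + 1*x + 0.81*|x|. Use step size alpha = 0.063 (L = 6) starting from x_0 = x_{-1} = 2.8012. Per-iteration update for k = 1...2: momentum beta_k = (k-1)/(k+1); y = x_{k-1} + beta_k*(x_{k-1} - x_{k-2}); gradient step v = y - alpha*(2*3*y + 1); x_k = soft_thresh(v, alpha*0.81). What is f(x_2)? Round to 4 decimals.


FISTA on f(x) = 3*x^2 + 1*x + 0.81*|x|
L = 6, alpha = 0.063
Iteration 1: beta = 0.0, y = 2.8012 + 0.0*(2.8012 - 2.8012) = 2.8012
  grad(y) = 17.8072, v = y - alpha*grad = 1.6793
  prox(v) = soft_thresh(1.6793, 0.051) = 1.6283
Iteration 2: beta = 0.3333, y = 1.6283 + 0.3333*(1.6283 - 2.8012) = 1.2374
  grad(y) = 8.4241, v = y - alpha*grad = 0.7066
  prox(v) = soft_thresh(0.7066, 0.051) = 0.6556
f(x_2) = 3*0.6556^2 + 1*0.6556 + 0.81*|0.6556| = 2.4761


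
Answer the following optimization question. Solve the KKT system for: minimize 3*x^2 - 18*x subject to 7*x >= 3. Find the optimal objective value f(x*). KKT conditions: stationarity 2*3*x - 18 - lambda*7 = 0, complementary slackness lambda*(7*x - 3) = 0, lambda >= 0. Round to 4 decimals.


Step 1: Try lambda = 0 (constraint inactive).
Stationarity: 2*3*x - 18 = 0
x* = 18/(2*3) = 3.0
Check constraint: 7*3.0 = 21.0 >= 3 -- satisfied.
Step 2: Compute optimal value.
f(x*) = 3*3.0^2 - 18*3.0 = -27.0


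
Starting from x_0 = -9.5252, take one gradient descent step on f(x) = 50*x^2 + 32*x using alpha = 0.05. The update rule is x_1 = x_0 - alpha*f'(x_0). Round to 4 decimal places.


We compute the gradient at x_0 and apply the update.
f'(x) = 100*x + 32
f'(-9.5252) = 100*-9.5252 + 32 = -920.52
x_1 = -9.5252 - 0.05*-920.52 = 36.5008


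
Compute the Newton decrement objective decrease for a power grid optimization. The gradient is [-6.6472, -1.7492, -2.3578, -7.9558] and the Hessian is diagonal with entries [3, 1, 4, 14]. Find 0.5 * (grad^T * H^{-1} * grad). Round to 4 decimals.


Step 1: H is diagonal, so H^(-1) * g = [-2.2157, -1.7492, -0.5895, -0.5683].
Step 2: g^T H^(-1) g = sum_i g_i^2 / H_ii
  = (-6.6472)^2/3 + (-1.7492)^2/1 + (-2.3578)^2/4 + (-7.9558)^2/14
  = 14.7284 + 3.0597 + 1.3898 + 4.5211 = 23.699
Step 3: Objective decrease = 0.5 * g^T H^(-1) g = 11.8495


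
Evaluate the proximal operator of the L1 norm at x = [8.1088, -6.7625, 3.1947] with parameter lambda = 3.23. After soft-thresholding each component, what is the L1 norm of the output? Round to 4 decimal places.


Soft-thresholding with lambda = 3.23:
prox(8.1088) = sign(8.1088)*max(|8.1088| - 3.23, 0) = 4.8788
prox(-6.7625) = sign(-6.7625)*max(|-6.7625| - 3.23, 0) = -3.5325
prox(3.1947) = sign(3.1947)*max(|3.1947| - 3.23, 0) = 0.0
prox(x) = [4.8788, -3.5325, 0.0]
||prox(x)||_1 = 4.8788 + 3.5325 + 0.0 = 8.4113


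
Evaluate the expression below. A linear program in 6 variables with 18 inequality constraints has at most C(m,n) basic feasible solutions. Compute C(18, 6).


Each vertex corresponds to some choice of n active constraints out of m, so the number of vertices is at most C(m, n) = m! / (n!(m-n)!).
m = 18, n = 6
Numerator: 18 * 17 * 16 * 15 * 14 * 13
Denominator: 6! = 720
C(18, 6) = 18564


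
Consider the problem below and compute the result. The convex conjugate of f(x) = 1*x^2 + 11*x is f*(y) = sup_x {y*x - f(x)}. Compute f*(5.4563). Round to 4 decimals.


f*(y) = sup_x {y*x - a*x^2 - b*x} = sup_x {(y-b)*x - a*x^2}
FOC: (y - b) - 2a*x = 0 => x* = (y - b)/(2a)
x* = (5.4563 - 11)/(2*1) = -2.7719
f*(5.4563) = (y-b)^2/(4a) = (5.4563 - 11)^2/(4*1)
= 30.7326/4 = 7.6832


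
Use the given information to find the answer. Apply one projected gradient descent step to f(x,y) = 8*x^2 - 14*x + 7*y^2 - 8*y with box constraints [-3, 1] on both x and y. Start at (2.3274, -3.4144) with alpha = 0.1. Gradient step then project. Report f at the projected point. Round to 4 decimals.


Step 1: Compute gradient at (2.3274, -3.4144).
grad_x = 2*8*2.3274 - 14 = 23.2384
grad_y = 2*7*-3.4144 - 8 = -55.8016
Step 2: Gradient step.
x_raw = 2.3274 - 0.1*23.2384 = 0.0036
y_raw = -3.4144 - 0.1*-55.8016 = 2.1658
Step 3: Project onto [-3, 1].
x_proj = clip(0.0036) = 0.0036
y_proj = clip(2.1658) = 1.0
Step 4: Evaluate f.
f(0.0036, 1.0) = -1.0497


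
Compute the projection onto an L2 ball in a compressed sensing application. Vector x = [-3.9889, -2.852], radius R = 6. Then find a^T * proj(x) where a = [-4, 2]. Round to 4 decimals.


Step 1: Compute ||x|| (intermediates to 6 decimals).
||x|| = sqrt((-3.9889)^2 + (-2.852)^2) = 4.903593
Step 2: Project.
Since ||x|| <= R, proj = x (no scaling needed).
proj(x) = [-3.9889, -2.852]
Step 3: Dot product.
a^T * proj(x) = -4*(-3.9889) + 2*(-2.852) = 10.2516


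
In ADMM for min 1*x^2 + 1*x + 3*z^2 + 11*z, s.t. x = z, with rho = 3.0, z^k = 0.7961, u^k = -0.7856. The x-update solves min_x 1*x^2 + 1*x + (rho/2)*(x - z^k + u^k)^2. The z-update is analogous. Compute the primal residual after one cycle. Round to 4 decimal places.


ADMM iteration with rho = 3.0, z^k = 0.7961, u^k = -0.7856
Step 1: x-update.
Minimize 1*x^2 + 1*x + (3.0/2)*(x - 0.7961 - 0.7856)^2
FOC: (2*1 + 3.0)*x = -1 + 3.0*(0.7961 + 0.7856)
x^{k+1} = 0.749
Step 2: z-update.
Minimize 3*z^2 + 11*z + (3.0/2)*(0.749 - z - 0.7856)^2
FOC: (2*3 + 3.0)*z = -11 + 3.0*(0.749 - 0.7856)
z^{k+1} = -1.2344
Step 3: u-update.
u^{k+1} = -0.7856 + 0.749 + 1.2344 = 1.1978
Step 4: Primal residual = |0.749 + 1.2344| = 1.9834


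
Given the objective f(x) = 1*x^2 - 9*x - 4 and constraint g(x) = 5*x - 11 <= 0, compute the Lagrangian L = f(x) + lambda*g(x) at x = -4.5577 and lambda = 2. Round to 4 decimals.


Step 1: Evaluate f(x).
f(-4.5577) = 1*(-4.5577)^2 - 9*(-4.5577) - 4 = 57.7919
Step 2: Evaluate g(x).
g(-4.5577) = 5*-4.5577 - 11 = -33.7885
Step 3: Compute Lagrangian.
L = 57.7919 + 2*-33.7885 = -9.7851


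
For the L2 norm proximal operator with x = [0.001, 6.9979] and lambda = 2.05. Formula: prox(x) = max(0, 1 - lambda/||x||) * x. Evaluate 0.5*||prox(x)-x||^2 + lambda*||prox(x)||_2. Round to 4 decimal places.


Step 1: Compute ||x||.
||x|| = 6.9979
Step 2: Compute scaling factor.
scale = max(0, 1 - 2.05/6.9979) = 0.7071
Step 3: prox(x) = [0.0007, 4.9479]
||prox(x)|| = 4.9479
Step 4: Proximal objective.
0.5*||prox-x||^2 = 2.1013
lambda*||prox|| = 10.1432
Total = 12.2444


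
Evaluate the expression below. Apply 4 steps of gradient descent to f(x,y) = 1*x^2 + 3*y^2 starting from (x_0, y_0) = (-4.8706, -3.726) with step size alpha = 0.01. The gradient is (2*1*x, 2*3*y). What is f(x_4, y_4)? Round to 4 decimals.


Gradient descent on f(x,y) = 1*x^2 + 3*y^2.
Starting point: (-4.8706, -3.726), alpha = 0.01
Step 1: grad_x = 2*1*-4.8706 = -9.7412, grad_y = 2*3*-3.726 = -22.356
  x_1 = -4.8706 - 0.01*-9.7412 = -4.7732
  y_1 = -3.726 - 0.01*-22.356 = -3.5024
Step 2: grad_x = 2*1*-4.7732 = -9.5464, grad_y = 2*3*-3.5024 = -21.0146
  x_2 = -4.7732 - 0.01*-9.5464 = -4.6777
  y_2 = -3.5024 - 0.01*-21.0146 = -3.2923
Step 3: grad_x = 2*1*-4.6777 = -9.3554, grad_y = 2*3*-3.2923 = -19.7538
  x_3 = -4.6777 - 0.01*-9.3554 = -4.5842
  y_3 = -3.2923 - 0.01*-19.7538 = -3.0948
Step 4: grad_x = 2*1*-4.5842 = -9.1683, grad_y = 2*3*-3.0948 = -18.5685
  x_4 = -4.5842 - 0.01*-9.1683 = -4.4925
  y_4 = -3.0948 - 0.01*-18.5685 = -2.9091
f(-4.4925, -2.9091) = 1*(-4.4925)^2 + 3*(-2.9091)^2 = 45.5705


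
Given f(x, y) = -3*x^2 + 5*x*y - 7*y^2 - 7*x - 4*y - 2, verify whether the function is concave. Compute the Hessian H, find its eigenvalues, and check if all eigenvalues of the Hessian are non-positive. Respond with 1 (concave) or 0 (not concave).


The Hessian of f(x,y) = -3*x^2 + 5*x*y - 7*y^2 - 7*x - 4*y - 2 is:
H = [[-6, 5], [5, -14]]
Trace = -6 - 14 = -20
Determinant = -6*-14 - (5)^2 = 59
Discriminant = (-20)^2 - 4*59 = 164.0
Eigenvalues: lambda_1 = -16.4031, lambda_2 = -3.5969
The function is concave.

1


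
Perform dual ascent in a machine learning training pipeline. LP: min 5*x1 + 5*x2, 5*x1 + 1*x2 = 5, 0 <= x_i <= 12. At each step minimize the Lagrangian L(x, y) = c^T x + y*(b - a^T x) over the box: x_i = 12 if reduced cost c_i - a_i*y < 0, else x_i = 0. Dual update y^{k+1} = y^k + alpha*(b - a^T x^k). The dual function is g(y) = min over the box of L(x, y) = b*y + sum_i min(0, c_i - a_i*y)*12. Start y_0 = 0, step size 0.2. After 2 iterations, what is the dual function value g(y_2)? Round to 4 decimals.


Dual ascent for LP: min 5*x1 + 5*x2, 5*x1 + 1*x2 = 5, 0 <= x_i <= 12
Step 1: y^k = 0.0, reduced costs: (5.0, 5.0)
  x^k = (0.0, 0.0), subgradient = b - a^T x = 5.0
  y^{k+1} = 0.0 + 0.2*5.0 = 1.0
Step 2: y^k = 1.0, reduced costs: (0.0, 4.0)
  x^k = (0.0, 0.0), subgradient = b - a^T x = 5.0
  y^{k+1} = 1.0 + 0.2*5.0 = 2.0
Dual objective at y_2 = 2.0: reduced costs (-5.0, 3.0), box minimizer x = (12.0, 0.0)
g(y_2) = b*y + (c1 - a1*y)*x1 + (c2 - a2*y)*x2 = 5*2.0 + (-5.0)*12.0 + 3.0*0.0 = 10.0 - 60.0 + 0.0 = -50.0


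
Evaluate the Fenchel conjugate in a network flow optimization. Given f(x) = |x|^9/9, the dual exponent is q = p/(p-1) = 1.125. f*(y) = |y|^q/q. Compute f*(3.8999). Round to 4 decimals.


The conjugate exponent q satisfies 1/p + 1/q = 1.
p = 9, so q = 9/(9 - 1) = 1.125
|y|^q = 3.8999^1.125 = 4.6231
f*(3.8999) = 4.6231 / 1.125 = 4.1094


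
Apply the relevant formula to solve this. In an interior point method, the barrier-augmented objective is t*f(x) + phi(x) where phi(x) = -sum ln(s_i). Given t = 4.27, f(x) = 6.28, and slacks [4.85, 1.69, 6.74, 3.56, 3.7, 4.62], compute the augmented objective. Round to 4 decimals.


Step 1: Compute log-barrier.
ln values: [1.579, 0.5247, 1.9081, 1.2698, 1.3083, 1.5304]
phi = -(1.579 + 0.5247 + 1.9081 + 1.2698 + 1.3083 + 1.5304) = -8.1203
Step 2: Compute augmented objective.
t*f(x) = 4.27*6.28 = 26.8156
Total = 26.8156 - 8.1203 = 18.6953


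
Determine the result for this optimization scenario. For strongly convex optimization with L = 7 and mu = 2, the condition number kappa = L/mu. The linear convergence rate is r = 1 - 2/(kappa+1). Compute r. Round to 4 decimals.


Step 1: Compute the condition number.
kappa = L/mu = 7/2 = 3.5
Step 2: Compute the convergence rate.
r = 1 - 2/(kappa + 1) = 1 - 2*mu/(L + mu) = (L - mu)/(L + mu) = 5/9 = 0.5556


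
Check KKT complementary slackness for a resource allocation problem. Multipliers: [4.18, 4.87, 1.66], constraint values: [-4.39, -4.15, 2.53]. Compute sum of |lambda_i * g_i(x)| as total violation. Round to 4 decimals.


KKT complementary slackness check:
lambda_1 * g_1 = 4.18 * -4.39 = -18.3502
lambda_2 * g_2 = 4.87 * -4.15 = -20.2105
lambda_3 * g_3 = 1.66 * 2.53 = 4.1998
Total violation = 18.3502 + 20.2105 + 4.1998 = 42.7605


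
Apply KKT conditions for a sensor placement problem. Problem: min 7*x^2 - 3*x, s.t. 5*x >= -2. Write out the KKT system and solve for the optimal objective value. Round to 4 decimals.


Step 1: Try lambda = 0 (constraint inactive).
Stationarity: 2*7*x - 3 = 0
x* = 3/(2*7) = 3/14 = 0.2143 (rounded; the exact value 3/14 is used below)
Check constraint: 5*0.2143 = 1.0715 >= -2 -- satisfied.
Step 2: Compute optimal value.
f(x*) = 7*(3/14)^2 - 3*(3/14) = -0.3214


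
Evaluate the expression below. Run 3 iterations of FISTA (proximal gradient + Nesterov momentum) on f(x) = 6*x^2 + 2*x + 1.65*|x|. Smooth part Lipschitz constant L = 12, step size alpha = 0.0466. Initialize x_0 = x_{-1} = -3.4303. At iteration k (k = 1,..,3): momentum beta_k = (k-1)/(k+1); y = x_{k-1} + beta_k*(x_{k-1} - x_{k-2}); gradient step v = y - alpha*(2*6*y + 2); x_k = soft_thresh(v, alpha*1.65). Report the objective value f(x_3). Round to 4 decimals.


FISTA on f(x) = 6*x^2 + 2*x + 1.65*|x|
L = 12, alpha = 0.0466
Iteration 1: beta = 0.0, y = -3.4303 + 0.0*(-3.4303 + 3.4303) = -3.4303
  grad(y) = -39.1636, v = y - alpha*grad = -1.6053
  prox(v) = soft_thresh(-1.6053, 0.0769) = -1.5284
Iteration 2: beta = 0.3333, y = -1.5284 + 0.3333*(-1.5284 + 3.4303) = -0.8944
  grad(y) = -8.733, v = y - alpha*grad = -0.4875
  prox(v) = soft_thresh(-0.4875, 0.0769) = -0.4106
Iteration 3: beta = 0.5, y = -0.4106 + 0.5*(-0.4106 + 1.5284) = 0.1483
  grad(y) = 3.7801, v = y - alpha*grad = -0.0278
  prox(v) = soft_thresh(-0.0278, 0.0769) = 0.0
f(x_3) = 6*0.0^2 + 2*0.0 + 1.65*|0.0| = 0.0


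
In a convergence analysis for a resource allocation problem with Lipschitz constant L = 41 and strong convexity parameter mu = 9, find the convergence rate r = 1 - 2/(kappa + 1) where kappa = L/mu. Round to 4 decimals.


Step 1: Compute the condition number.
kappa = L/mu = 41/9 = 4.5556
Step 2: Compute the convergence rate.
r = 1 - 2/(kappa + 1) = 1 - 2*mu/(L + mu) = (L - mu)/(L + mu) = 32/50 = 0.64


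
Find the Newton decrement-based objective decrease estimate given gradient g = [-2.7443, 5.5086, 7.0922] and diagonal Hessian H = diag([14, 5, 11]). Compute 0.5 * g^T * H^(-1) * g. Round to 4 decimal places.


Step 1: H is diagonal, so H^(-1) * g = [-0.196, 1.1017, 0.6447].
Step 2: g^T H^(-1) g = sum_i g_i^2 / H_ii
  = (-2.7443)^2/14 + (5.5086)^2/5 + (7.0922)^2/11
  = 0.5379 + 6.0689 + 4.5727 = 11.1795
Step 3: Objective decrease = 0.5 * g^T H^(-1) g = 5.5898


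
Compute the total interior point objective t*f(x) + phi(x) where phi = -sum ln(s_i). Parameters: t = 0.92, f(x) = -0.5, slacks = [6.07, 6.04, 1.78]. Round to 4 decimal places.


Step 1: Compute log-barrier.
ln values: [1.8034, 1.7984, 0.5766]
phi = -(1.8034 + 1.7984 + 0.5766) = -4.1784
Step 2: Compute augmented objective.
t*f(x) = 0.92*-0.5 = -0.46
Total = -0.46 - 4.1784 = -4.6384


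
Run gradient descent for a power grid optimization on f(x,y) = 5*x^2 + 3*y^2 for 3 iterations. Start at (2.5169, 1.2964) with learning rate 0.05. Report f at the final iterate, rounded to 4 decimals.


Gradient descent on f(x,y) = 5*x^2 + 3*y^2.
Starting point: (2.5169, 1.2964), alpha = 0.05
Step 1: grad_x = 2*5*2.5169 = 25.169, grad_y = 2*3*1.2964 = 7.7784
  x_1 = 2.5169 - 0.05*25.169 = 1.2585
  y_1 = 1.2964 - 0.05*7.7784 = 0.9075
Step 2: grad_x = 2*5*1.2585 = 12.5845, grad_y = 2*3*0.9075 = 5.4449
  x_2 = 1.2585 - 0.05*12.5845 = 0.6292
  y_2 = 0.9075 - 0.05*5.4449 = 0.6352
Step 3: grad_x = 2*5*0.6292 = 6.2923, grad_y = 2*3*0.6352 = 3.8114
  x_3 = 0.6292 - 0.05*6.2923 = 0.3146
  y_3 = 0.6352 - 0.05*3.8114 = 0.4447
f(0.3146, 0.4447) = 5*0.3146^2 + 3*0.4447^2 = 1.0881


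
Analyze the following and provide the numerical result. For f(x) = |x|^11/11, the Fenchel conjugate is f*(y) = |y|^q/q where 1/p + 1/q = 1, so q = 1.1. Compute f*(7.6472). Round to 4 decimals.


The conjugate exponent q satisfies 1/p + 1/q = 1.
p = 11, so q = 11/(11 - 1) = 1.1
|y|^q = 7.6472^1.1 = 9.3724
f*(7.6472) = 9.3724 / 1.1 = 8.5204


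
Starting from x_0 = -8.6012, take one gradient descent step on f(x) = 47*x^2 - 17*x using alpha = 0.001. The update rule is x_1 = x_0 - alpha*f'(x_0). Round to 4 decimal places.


We compute the gradient at x_0 and apply the update.
f'(x) = 94*x - 17
f'(-8.6012) = 94*-8.6012 - 17 = -825.5128
x_1 = -8.6012 - 0.001*-825.5128 = -7.7757


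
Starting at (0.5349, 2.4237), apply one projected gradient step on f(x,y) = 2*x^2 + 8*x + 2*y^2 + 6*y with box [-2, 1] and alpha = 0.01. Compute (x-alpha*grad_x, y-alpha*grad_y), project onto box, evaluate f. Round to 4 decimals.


Step 1: Compute gradient at (0.5349, 2.4237).
grad_x = 2*2*0.5349 + 8 = 10.1396
grad_y = 2*2*2.4237 + 6 = 15.6948
Step 2: Gradient step.
x_raw = 0.5349 - 0.01*10.1396 = 0.4335
y_raw = 2.4237 - 0.01*15.6948 = 2.2668
Step 3: Project onto [-2, 1].
x_proj = clip(0.4335) = 0.4335
y_proj = clip(2.2668) = 1.0
Step 4: Evaluate f.
f(0.4335, 1.0) = 11.8439


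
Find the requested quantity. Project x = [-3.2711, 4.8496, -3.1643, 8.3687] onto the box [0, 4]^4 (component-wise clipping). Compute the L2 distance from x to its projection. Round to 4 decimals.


Project each component onto [0, 4].
clip(-3.2711) = 0.0, clip(4.8496) = 4.0, clip(-3.1643) = 0.0, clip(8.3687) = 4.0
Projection = [0.0, 4.0, 0.0, 4.0]
Squared diffs: [10.7001, 0.7218, 10.0128, 19.0855]
Distance = sqrt(40.5202) = 6.3656


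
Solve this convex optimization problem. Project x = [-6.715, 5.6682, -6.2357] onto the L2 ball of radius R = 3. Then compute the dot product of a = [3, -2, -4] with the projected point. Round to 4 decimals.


Step 1: Compute ||x|| (intermediates to 6 decimals).
||x|| = sqrt((-6.715)^2 + 5.6682^2 + (-6.2357)^2) = 10.775141
Step 2: Project.
Since ||x|| > R, scale = R/||x|| = 3/10.775141 = 0.278419, proj(x) = scale * x
proj(x) = [-1.869584, 1.578135, -1.736137]
Step 3: Dot product.
a^T * proj(x) = 3*(-1.869584) - 2*1.578135 - 4*(-1.736137) = -1.8205


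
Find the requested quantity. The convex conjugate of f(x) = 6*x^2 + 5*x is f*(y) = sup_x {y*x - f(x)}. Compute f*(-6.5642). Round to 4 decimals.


f*(y) = sup_x {y*x - a*x^2 - b*x} = sup_x {(y-b)*x - a*x^2}
FOC: (y - b) - 2a*x = 0 => x* = (y - b)/(2a)
x* = (-6.5642 - 5)/(2*6) = -0.9637
f*(-6.5642) = (y-b)^2/(4a) = (-6.5642 - 5)^2/(4*6)
= 133.7307/24 = 5.5721


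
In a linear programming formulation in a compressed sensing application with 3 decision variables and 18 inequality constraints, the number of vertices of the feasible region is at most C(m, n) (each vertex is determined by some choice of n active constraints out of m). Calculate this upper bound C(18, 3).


Each vertex corresponds to some choice of n active constraints out of m, so the number of vertices is at most C(m, n) = m! / (n!(m-n)!).
m = 18, n = 3
Numerator: 18 * 17 * 16
Denominator: 3! = 6
C(18, 3) = 816


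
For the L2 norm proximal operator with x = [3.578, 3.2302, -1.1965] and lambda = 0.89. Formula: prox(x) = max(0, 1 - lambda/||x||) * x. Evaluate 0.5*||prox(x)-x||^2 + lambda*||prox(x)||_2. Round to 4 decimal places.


Step 1: Compute ||x||.
||x|| = 4.9667
Step 2: Compute scaling factor.
scale = max(0, 1 - 0.89/4.9667) = 0.8208
Step 3: prox(x) = [2.9368, 2.6514, -0.9821]
||prox(x)|| = 4.0767
Step 4: Proximal objective.
0.5*||prox-x||^2 = 0.3961
lambda*||prox|| = 3.6283
Total = 4.0243


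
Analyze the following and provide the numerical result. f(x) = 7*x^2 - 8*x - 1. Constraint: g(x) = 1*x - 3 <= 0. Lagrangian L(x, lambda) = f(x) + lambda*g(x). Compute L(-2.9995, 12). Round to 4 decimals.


Step 1: Evaluate f(x).
f(-2.9995) = 7*(-2.9995)^2 - 8*(-2.9995) - 1 = 85.975
Step 2: Evaluate g(x).
g(-2.9995) = 1*-2.9995 - 3 = -5.9995
Step 3: Compute Lagrangian.
L = 85.975 + 12*-5.9995 = 13.981


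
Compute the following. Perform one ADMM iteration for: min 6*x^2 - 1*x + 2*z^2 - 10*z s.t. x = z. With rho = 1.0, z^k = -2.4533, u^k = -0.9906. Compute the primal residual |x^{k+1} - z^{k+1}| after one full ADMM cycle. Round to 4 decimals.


ADMM iteration with rho = 1.0, z^k = -2.4533, u^k = -0.9906
Step 1: x-update.
Minimize 6*x^2 - 1*x + (1.0/2)*(x + 2.4533 - 0.9906)^2
FOC: (2*6 + 1.0)*x = 1 + 1.0*(-2.4533 + 0.9906)
x^{k+1} = -0.0356
Step 2: z-update.
Minimize 2*z^2 - 10*z + (1.0/2)*(-0.0356 - z - 0.9906)^2
FOC: (2*2 + 1.0)*z = 10 + 1.0*(-0.0356 - 0.9906)
z^{k+1} = 1.7948
Step 3: u-update.
u^{k+1} = -0.9906 - 0.0356 - 1.7948 = -2.821
Step 4: Primal residual = |-0.0356 - 1.7948| = 1.8304


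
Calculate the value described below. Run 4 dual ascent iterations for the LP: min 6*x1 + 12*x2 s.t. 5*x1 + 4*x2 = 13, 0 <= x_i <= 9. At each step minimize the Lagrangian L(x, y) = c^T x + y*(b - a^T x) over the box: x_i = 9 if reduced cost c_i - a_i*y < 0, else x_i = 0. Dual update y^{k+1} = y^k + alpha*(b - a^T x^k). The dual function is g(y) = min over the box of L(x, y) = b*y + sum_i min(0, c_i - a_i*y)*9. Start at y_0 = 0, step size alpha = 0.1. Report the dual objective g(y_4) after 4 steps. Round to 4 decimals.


Dual ascent for LP: min 6*x1 + 12*x2, 5*x1 + 4*x2 = 13, 0 <= x_i <= 9
Step 1: y^k = 0.0, reduced costs: (6.0, 12.0)
  x^k = (0.0, 0.0), subgradient = b - a^T x = 13.0
  y^{k+1} = 0.0 + 0.1*13.0 = 1.3
Step 2: y^k = 1.3, reduced costs: (-0.5, 6.8)
  x^k = (9.0, 0.0), subgradient = b - a^T x = -32.0
  y^{k+1} = 1.3 + 0.1*-32.0 = -1.9
Step 3: y^k = -1.9, reduced costs: (15.5, 19.6)
  x^k = (0.0, 0.0), subgradient = b - a^T x = 13.0
  y^{k+1} = -1.9 + 0.1*13.0 = -0.6
Step 4: y^k = -0.6, reduced costs: (9.0, 14.4)
  x^k = (0.0, 0.0), subgradient = b - a^T x = 13.0
  y^{k+1} = -0.6 + 0.1*13.0 = 0.7
Dual objective at y_4 = 0.7: reduced costs (2.5, 9.2), box minimizer x = (0.0, 0.0)
g(y_4) = b*y + (c1 - a1*y)*x1 + (c2 - a2*y)*x2 = 13*0.7 + 2.5*0.0 + 9.2*0.0 = 9.1 + 0.0 + 0.0 = 9.1


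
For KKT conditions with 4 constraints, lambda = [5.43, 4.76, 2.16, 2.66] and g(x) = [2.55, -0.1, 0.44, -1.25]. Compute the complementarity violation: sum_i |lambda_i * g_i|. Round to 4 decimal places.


KKT complementary slackness check:
lambda_1 * g_1 = 5.43 * 2.55 = 13.8465
lambda_2 * g_2 = 4.76 * -0.1 = -0.476
lambda_3 * g_3 = 2.16 * 0.44 = 0.9504
lambda_4 * g_4 = 2.66 * -1.25 = -3.325
Total violation = 13.8465 + 0.476 + 0.9504 + 3.325 = 18.5979


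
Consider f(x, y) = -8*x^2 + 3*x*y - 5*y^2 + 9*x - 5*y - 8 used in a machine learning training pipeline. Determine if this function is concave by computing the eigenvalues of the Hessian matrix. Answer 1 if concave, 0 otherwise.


The Hessian of f(x,y) = -8*x^2 + 3*x*y - 5*y^2 + 9*x - 5*y - 8 is:
H = [[-16, 3], [3, -10]]
Trace = -16 - 10 = -26
Determinant = -16*-10 - (3)^2 = 151
Discriminant = (-26)^2 - 4*151 = 72.0
Eigenvalues: lambda_1 = -17.2426, lambda_2 = -8.7574
The function is concave.

1


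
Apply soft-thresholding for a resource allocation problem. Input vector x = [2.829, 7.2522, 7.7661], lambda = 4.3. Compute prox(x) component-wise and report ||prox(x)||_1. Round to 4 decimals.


Soft-thresholding with lambda = 4.3:
prox(2.829) = sign(2.829)*max(|2.829| - 4.3, 0) = 0.0
prox(7.2522) = sign(7.2522)*max(|7.2522| - 4.3, 0) = 2.9522
prox(7.7661) = sign(7.7661)*max(|7.7661| - 4.3, 0) = 3.4661
prox(x) = [0.0, 2.9522, 3.4661]
||prox(x)||_1 = 0.0 + 2.9522 + 3.4661 = 6.4183


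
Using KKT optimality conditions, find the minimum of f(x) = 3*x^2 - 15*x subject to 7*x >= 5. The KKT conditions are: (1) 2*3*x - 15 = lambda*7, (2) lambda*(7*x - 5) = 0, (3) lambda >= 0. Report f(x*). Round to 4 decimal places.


Step 1: Try lambda = 0 (constraint inactive).
Stationarity: 2*3*x - 15 = 0
x* = 15/(2*3) = 2.5
Check constraint: 7*2.5 = 17.5 >= 5 -- satisfied.
Step 2: Compute optimal value.
f(x*) = 3*2.5^2 - 15*2.5 = -18.75


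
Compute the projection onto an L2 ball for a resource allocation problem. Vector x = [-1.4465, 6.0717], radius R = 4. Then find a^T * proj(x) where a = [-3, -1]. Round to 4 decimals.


Step 1: Compute ||x|| (intermediates to 6 decimals).
||x|| = sqrt((-1.4465)^2 + 6.0717^2) = 6.241627
Step 2: Project.
Since ||x|| > R, scale = R/||x|| = 4/6.241627 = 0.640859, proj(x) = scale * x
proj(x) = [-0.927003, 3.891104]
Step 3: Dot product.
a^T * proj(x) = -3*(-0.927003) - 1*3.891104 = -1.1101


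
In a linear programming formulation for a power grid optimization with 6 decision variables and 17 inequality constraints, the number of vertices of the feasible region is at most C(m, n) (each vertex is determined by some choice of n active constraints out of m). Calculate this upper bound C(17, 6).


Each vertex corresponds to some choice of n active constraints out of m, so the number of vertices is at most C(m, n) = m! / (n!(m-n)!).
m = 17, n = 6
Numerator: 17 * 16 * 15 * 14 * 13 * 12
Denominator: 6! = 720
C(17, 6) = 12376


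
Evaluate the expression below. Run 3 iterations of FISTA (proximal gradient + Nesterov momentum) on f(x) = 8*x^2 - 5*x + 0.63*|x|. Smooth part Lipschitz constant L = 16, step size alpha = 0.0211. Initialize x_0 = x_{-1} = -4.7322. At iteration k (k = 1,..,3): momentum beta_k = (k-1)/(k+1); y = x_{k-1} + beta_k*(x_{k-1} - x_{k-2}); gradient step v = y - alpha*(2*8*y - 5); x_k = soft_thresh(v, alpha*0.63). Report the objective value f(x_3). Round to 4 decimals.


FISTA on f(x) = 8*x^2 - 5*x + 0.63*|x|
L = 16, alpha = 0.0211
Iteration 1: beta = 0.0, y = -4.7322 + 0.0*(-4.7322 + 4.7322) = -4.7322
  grad(y) = -80.7152, v = y - alpha*grad = -3.0291
  prox(v) = soft_thresh(-3.0291, 0.0133) = -3.0158
Iteration 2: beta = 0.3333, y = -3.0158 + 0.3333*(-3.0158 + 4.7322) = -2.4437
  grad(y) = -44.099, v = y - alpha*grad = -1.5132
  prox(v) = soft_thresh(-1.5132, 0.0133) = -1.4999
Iteration 3: beta = 0.5, y = -1.4999 + 0.5*(-1.4999 + 3.0158) = -0.742
  grad(y) = -16.8712, v = y - alpha*grad = -0.386
  prox(v) = soft_thresh(-0.386, 0.0133) = -0.3727
f(x_3) = 8*(-0.3727)^2 - 5*(-0.3727) + 0.63*|-0.3727| = 3.2093


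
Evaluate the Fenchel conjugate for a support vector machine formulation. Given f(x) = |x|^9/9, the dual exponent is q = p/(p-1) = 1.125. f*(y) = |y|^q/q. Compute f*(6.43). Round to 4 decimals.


The conjugate exponent q satisfies 1/p + 1/q = 1.
p = 9, so q = 9/(9 - 1) = 1.125
|y|^q = 6.43^1.125 = 8.114
f*(6.43) = 8.114 / 1.125 = 7.2125


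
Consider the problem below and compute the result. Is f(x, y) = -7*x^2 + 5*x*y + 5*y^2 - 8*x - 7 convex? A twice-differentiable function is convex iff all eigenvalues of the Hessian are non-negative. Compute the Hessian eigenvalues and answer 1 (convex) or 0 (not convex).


The Hessian of f(x,y) = -7*x^2 + 5*x*y + 5*y^2 - 8*x - 7 is:
H = [[-14, 5], [5, 10]]
Trace = -14 + 10 = -4
Determinant = -14*10 - (5)^2 = -165
Discriminant = (-4)^2 - 4*-165 = 676.0
Eigenvalues: lambda_1 = -15.0, lambda_2 = 11.0
The function is not convex.

0


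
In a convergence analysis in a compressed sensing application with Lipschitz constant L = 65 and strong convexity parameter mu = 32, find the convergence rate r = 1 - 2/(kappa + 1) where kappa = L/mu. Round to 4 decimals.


Step 1: Compute the condition number.
kappa = L/mu = 65/32 = 2.0313
Step 2: Compute the convergence rate.
r = 1 - 2/(kappa + 1) = 1 - 2*mu/(L + mu) = (L - mu)/(L + mu) = 33/97 = 0.3402


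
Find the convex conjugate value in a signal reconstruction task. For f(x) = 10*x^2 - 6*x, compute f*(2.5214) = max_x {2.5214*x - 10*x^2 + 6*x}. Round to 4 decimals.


f*(y) = sup_x {y*x - a*x^2 - b*x} = sup_x {(y-b)*x - a*x^2}
FOC: (y - b) - 2a*x = 0 => x* = (y - b)/(2a)
x* = (2.5214 + 6)/(2*10) = 0.4261
f*(2.5214) = (y-b)^2/(4a) = (2.5214 + 6)^2/(4*10)
= 72.6143/40 = 1.8154


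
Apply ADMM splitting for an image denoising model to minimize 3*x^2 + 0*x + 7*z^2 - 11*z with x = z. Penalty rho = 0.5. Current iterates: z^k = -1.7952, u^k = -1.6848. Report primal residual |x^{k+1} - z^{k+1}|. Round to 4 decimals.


ADMM iteration with rho = 0.5, z^k = -1.7952, u^k = -1.6848
Step 1: x-update.
Minimize 3*x^2 + 0*x + (0.5/2)*(x + 1.7952 - 1.6848)^2
FOC: (2*3 + 0.5)*x = 0 + 0.5*(-1.7952 + 1.6848)
x^{k+1} = -0.0085
Step 2: z-update.
Minimize 7*z^2 - 11*z + (0.5/2)*(-0.0085 - z - 1.6848)^2
FOC: (2*7 + 0.5)*z = 11 + 0.5*(-0.0085 - 1.6848)
z^{k+1} = 0.7002
Step 3: u-update.
u^{k+1} = -1.6848 - 0.0085 - 0.7002 = -2.3935
Step 4: Primal residual = |-0.0085 - 0.7002| = 0.7087


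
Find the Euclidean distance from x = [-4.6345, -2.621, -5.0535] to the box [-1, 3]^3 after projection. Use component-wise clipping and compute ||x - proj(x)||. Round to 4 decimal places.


Project each component onto [-1, 3].
clip(-4.6345) = -1.0, clip(-2.621) = -1.0, clip(-5.0535) = -1.0
Projection = [-1.0, -1.0, -1.0]
Squared diffs: [13.2096, 2.6276, 16.4309]
Distance = sqrt(32.2681) = 5.6805


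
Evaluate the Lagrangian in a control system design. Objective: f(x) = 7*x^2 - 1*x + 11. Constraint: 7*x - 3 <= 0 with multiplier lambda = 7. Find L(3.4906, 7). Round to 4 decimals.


Step 1: Evaluate f(x).
f(3.4906) = 7*3.4906^2 - 1*3.4906 + 11 = 92.7994
Step 2: Evaluate g(x).
g(3.4906) = 7*3.4906 - 3 = 21.4342
Step 3: Compute Lagrangian.
L = 92.7994 + 7*21.4342 = 242.8388


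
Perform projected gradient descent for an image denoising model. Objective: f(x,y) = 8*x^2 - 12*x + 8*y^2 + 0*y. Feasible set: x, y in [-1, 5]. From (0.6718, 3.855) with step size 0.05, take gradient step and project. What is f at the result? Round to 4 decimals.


Step 1: Compute gradient at (0.6718, 3.855).
grad_x = 2*8*0.6718 - 12 = -1.2512
grad_y = 2*8*3.855 + 0 = 61.68
Step 2: Gradient step.
x_raw = 0.6718 - 0.05*-1.2512 = 0.7344
y_raw = 3.855 - 0.05*61.68 = 0.771
Step 3: Project onto [-1, 5].
x_proj = clip(0.7344) = 0.7344
y_proj = clip(0.771) = 0.771
Step 4: Evaluate f.
f(0.7344, 0.771) = 0.2575


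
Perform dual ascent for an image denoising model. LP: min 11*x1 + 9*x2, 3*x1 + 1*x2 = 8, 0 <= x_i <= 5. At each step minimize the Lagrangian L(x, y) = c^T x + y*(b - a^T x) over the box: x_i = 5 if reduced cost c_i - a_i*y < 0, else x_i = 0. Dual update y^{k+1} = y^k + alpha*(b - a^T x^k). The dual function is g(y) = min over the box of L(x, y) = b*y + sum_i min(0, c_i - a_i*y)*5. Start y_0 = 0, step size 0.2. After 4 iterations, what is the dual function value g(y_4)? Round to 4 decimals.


Dual ascent for LP: min 11*x1 + 9*x2, 3*x1 + 1*x2 = 8, 0 <= x_i <= 5
Step 1: y^k = 0.0, reduced costs: (11.0, 9.0)
  x^k = (0.0, 0.0), subgradient = b - a^T x = 8.0
  y^{k+1} = 0.0 + 0.2*8.0 = 1.6
Step 2: y^k = 1.6, reduced costs: (6.2, 7.4)
  x^k = (0.0, 0.0), subgradient = b - a^T x = 8.0
  y^{k+1} = 1.6 + 0.2*8.0 = 3.2
Step 3: y^k = 3.2, reduced costs: (1.4, 5.8)
  x^k = (0.0, 0.0), subgradient = b - a^T x = 8.0
  y^{k+1} = 3.2 + 0.2*8.0 = 4.8
Step 4: y^k = 4.8, reduced costs: (-3.4, 4.2)
  x^k = (5.0, 0.0), subgradient = b - a^T x = -7.0
  y^{k+1} = 4.8 + 0.2*-7.0 = 3.4
Dual objective at y_4 = 3.4: reduced costs (0.8, 5.6), box minimizer x = (0.0, 0.0)
g(y_4) = b*y + (c1 - a1*y)*x1 + (c2 - a2*y)*x2 = 8*3.4 + 0.8*0.0 + 5.6*0.0 = 27.2 + 0.0 + 0.0 = 27.2


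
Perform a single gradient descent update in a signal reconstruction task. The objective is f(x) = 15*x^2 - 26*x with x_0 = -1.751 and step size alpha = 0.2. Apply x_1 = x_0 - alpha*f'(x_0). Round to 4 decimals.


We compute the gradient at x_0 and apply the update.
f'(x) = 30*x - 26
f'(-1.751) = 30*-1.751 - 26 = -78.53
x_1 = -1.751 - 0.2*-78.53 = 13.955


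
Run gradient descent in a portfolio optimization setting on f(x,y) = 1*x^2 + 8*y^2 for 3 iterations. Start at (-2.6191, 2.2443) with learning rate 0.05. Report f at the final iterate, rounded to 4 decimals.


Gradient descent on f(x,y) = 1*x^2 + 8*y^2.
Starting point: (-2.6191, 2.2443), alpha = 0.05
Step 1: grad_x = 2*1*-2.6191 = -5.2382, grad_y = 2*8*2.2443 = 35.9088
  x_1 = -2.6191 - 0.05*-5.2382 = -2.3572
  y_1 = 2.2443 - 0.05*35.9088 = 0.4489
Step 2: grad_x = 2*1*-2.3572 = -4.7144, grad_y = 2*8*0.4489 = 7.1818
  x_2 = -2.3572 - 0.05*-4.7144 = -2.1215
  y_2 = 0.4489 - 0.05*7.1818 = 0.0898
Step 3: grad_x = 2*1*-2.1215 = -4.2429, grad_y = 2*8*0.0898 = 1.4364
  x_3 = -2.1215 - 0.05*-4.2429 = -1.9093
  y_3 = 0.0898 - 0.05*1.4364 = 0.018
f(-1.9093, 0.018) = 1*(-1.9093)^2 + 8*0.018^2 = 3.6481


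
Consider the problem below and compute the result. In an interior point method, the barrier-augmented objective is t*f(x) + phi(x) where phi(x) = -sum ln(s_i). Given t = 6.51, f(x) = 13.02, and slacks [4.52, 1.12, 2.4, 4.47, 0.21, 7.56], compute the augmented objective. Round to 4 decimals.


Step 1: Compute log-barrier.
ln values: [1.5085, 0.1133, 0.8755, 1.4974, -1.5606, 2.0229]
phi = -(1.5085 + 0.1133 + 0.8755 + 1.4974 - 1.5606 + 2.0229) = -4.4569
Step 2: Compute augmented objective.
t*f(x) = 6.51*13.02 = 84.7602
Total = 84.7602 - 4.4569 = 80.3033


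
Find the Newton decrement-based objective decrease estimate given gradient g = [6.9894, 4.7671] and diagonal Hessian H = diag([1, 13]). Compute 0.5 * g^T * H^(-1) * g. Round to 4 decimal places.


Step 1: H is diagonal, so H^(-1) * g = [6.9894, 0.3667].
Step 2: g^T H^(-1) g = sum_i g_i^2 / H_ii
  = (6.9894)^2/1 + (4.7671)^2/13
  = 48.8517 + 1.7481 = 50.5998
Step 3: Objective decrease = 0.5 * g^T H^(-1) g = 25.2999


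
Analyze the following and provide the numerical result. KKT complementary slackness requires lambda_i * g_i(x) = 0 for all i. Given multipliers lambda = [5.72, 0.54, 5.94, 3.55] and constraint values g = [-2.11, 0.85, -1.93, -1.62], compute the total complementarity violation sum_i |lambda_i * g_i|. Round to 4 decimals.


KKT complementary slackness check:
lambda_1 * g_1 = 5.72 * -2.11 = -12.0692
lambda_2 * g_2 = 0.54 * 0.85 = 0.459
lambda_3 * g_3 = 5.94 * -1.93 = -11.4642
lambda_4 * g_4 = 3.55 * -1.62 = -5.751
Total violation = 12.0692 + 0.459 + 11.4642 + 5.751 = 29.7434


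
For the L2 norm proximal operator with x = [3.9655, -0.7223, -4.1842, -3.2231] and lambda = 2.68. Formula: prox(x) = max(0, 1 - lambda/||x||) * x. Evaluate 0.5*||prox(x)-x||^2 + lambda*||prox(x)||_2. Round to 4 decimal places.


Step 1: Compute ||x||.
||x|| = 6.644
Step 2: Compute scaling factor.
scale = max(0, 1 - 2.68/6.644) = 0.5966
Step 3: prox(x) = [2.3659, -0.4309, -2.4964, -1.923]
||prox(x)|| = 3.964
Step 4: Proximal objective.
0.5*||prox-x||^2 = 3.5912
lambda*||prox|| = 10.6235
Total = 14.2147


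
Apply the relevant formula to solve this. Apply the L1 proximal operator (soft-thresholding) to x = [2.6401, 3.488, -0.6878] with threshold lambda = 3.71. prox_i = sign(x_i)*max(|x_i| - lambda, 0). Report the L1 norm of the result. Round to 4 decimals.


Soft-thresholding with lambda = 3.71:
prox(2.6401) = sign(2.6401)*max(|2.6401| - 3.71, 0) = 0.0
prox(3.488) = sign(3.488)*max(|3.488| - 3.71, 0) = 0.0
prox(-0.6878) = sign(-0.6878)*max(|-0.6878| - 3.71, 0) = 0.0
prox(x) = [0.0, 0.0, 0.0]
||prox(x)||_1 = 0.0 + 0.0 + 0.0 = 0.0


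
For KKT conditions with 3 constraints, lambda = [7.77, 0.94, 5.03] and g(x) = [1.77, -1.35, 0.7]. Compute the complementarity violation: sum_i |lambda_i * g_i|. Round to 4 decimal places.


KKT complementary slackness check:
lambda_1 * g_1 = 7.77 * 1.77 = 13.7529
lambda_2 * g_2 = 0.94 * -1.35 = -1.269
lambda_3 * g_3 = 5.03 * 0.7 = 3.521
Total violation = 13.7529 + 1.269 + 3.521 = 18.5429
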